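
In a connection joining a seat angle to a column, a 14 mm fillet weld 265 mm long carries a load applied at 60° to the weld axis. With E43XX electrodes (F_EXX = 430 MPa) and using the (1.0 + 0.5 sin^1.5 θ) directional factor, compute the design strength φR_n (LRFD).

t_e = 0.707 × 14 = 9.898 mm; A_we = 9.898 × 265 = 2623 mm².
Directional factor: 1.0 + 0.5 sin^1.5(60°) = 1.403.
F_nw = 0.6 × 430 × 1.403 = 362 MPa.
φR_n = 0.75 × 362 × 2623 × 10⁻³ = 712.1 kN.

φR_n ≈ 712 kN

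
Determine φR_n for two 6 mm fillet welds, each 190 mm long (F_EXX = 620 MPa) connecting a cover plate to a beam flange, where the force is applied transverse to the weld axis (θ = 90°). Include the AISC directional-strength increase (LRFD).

t_e = 0.707 × 6 = 4.242 mm; A_we = 4.242 × 380 = 1612 mm².
Directional factor: 1.0 + 0.5 sin^1.5(90°) = 1.5.
F_nw = 0.6 × 620 × 1.5 = 558 MPa.
φR_n = 0.75 × 558 × 1612 × 10⁻³ = 674.6 kN.

φR_n ≈ 675 kN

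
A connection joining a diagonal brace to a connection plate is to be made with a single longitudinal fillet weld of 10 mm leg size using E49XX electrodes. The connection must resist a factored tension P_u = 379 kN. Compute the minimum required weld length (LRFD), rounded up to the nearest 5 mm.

L = 245 mm

E49XX → F_EXX = 490 MPa.
Throat t_e = 0.707 × 10 = 7.07 mm.
φr_n = 0.75 × 0.6 × 490 × 7.07 × 10⁻³ = 1.559 kN/mm.
L_req = P_u / φr_n = 379 / 1.559 = 243.1 mm total.
Round up → use L = 245 mm.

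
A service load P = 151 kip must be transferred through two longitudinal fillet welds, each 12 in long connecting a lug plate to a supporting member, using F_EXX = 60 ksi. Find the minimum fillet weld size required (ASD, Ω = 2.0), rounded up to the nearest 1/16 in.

w = 1/2 in

Total weld length L = 24 in.
Required throat t_e = P × Ω / (0.6 F_EXX × L) = 151 × 2.0 / (0.6 × 60 × 24) = 0.3495 in.
Required leg w = t_e / 0.707 = 0.4944 in → use 1/2 in.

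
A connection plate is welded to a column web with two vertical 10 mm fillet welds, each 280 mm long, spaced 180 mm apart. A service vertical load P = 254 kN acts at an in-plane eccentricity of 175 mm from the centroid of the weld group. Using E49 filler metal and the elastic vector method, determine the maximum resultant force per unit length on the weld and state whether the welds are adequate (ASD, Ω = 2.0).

E49XX → F_EXX = 490 MPa.
Total weld length L_w = 560 mm. Treat welds as unit-width lines.
Polar moment about centroid: J = 2[d³/12 + d(b/2)²] = 2[280³/12 + 280×90²] = 8195000 mm³.
Direct shear f_v = P/L_w = 254×10³ / 560 = 453.6 N/mm (vertical).
Torsion M = P·e = 254×10³ × 175 = 44450000 N·mm.
Critical point at (x, y) = (90, 140) from centroid. f_tx = M·y/J = 759.4 N/mm; f_ty = M·x/J = 488.2 N/mm.
Resultant f_max = √[f_tx² + (f_v + f_ty)²] = √[759.4² + (453.6 + 488.2)²] = 1210 N/mm.
Capacity per unit length: r_n/Ω = (1/2.0) × 0.6 × 490 × (0.707 × 10) = 1039 N/mm.
1210 > 1039 → NOT adequate.

f_max ≈ 1210 N/mm; NOT adequate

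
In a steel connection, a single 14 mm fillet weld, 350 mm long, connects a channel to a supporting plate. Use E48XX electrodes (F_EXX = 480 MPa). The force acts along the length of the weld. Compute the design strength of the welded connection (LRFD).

Effective throat t_e = 0.707 × 14 = 9.898 mm.
Total length L = 350 mm; A_we = 9.898 × 350 = 3464 mm².
F_nw = 0.6 F_EXX = 0.6 × 480 = 288 MPa.
φR_n = 0.75 × 288 × 3464 × 10⁻³ = 748.3 kN.

φR_n ≈ 748 kN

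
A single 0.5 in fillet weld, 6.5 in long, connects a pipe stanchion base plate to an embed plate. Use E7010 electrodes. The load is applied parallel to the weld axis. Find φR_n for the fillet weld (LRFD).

E70XX → F_EXX = 70 ksi.
Effective throat t_e = 0.707 × 0.5 = 0.3535 in.
Total length L = 6.5 in; A_we = 0.3535 × 6.5 = 2.298 in².
F_nw = 0.6 F_EXX = 0.6 × 70 = 42 ksi.
φR_n = 0.75 × 42 × 2.298 = 72.38 kips.

φR_n ≈ 72.4 kips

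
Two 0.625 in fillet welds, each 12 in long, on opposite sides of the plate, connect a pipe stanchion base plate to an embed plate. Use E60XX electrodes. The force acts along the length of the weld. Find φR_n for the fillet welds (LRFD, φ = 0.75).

φR_n ≈ 286 kip

E60XX → F_EXX = 60 ksi.
Effective throat t_e = 0.707 × 0.625 = 0.4419 in.
Total length L = 24 in; A_we = 0.4419 × 24 = 10.6 in².
F_nw = 0.6 F_EXX = 0.6 × 60 = 36 ksi.
φR_n = 0.75 × 36 × 10.6 = 286.3 kip.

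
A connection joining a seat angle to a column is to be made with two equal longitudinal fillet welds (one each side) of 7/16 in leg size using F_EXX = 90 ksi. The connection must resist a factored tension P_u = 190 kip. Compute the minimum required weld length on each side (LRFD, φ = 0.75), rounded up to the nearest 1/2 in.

L = 8 in on each side

Throat t_e = 0.707 × 0.4375 = 0.3093 in.
φr_n = 0.75 × 0.6 × 90 × 0.3093 = 12.53 kip/in.
L_req = P_u / φr_n = 190 / 12.53 = 15.17 in total.
Per side: 15.17 / 2 = 7.584 in.
Round up → use L = 8 in on each side.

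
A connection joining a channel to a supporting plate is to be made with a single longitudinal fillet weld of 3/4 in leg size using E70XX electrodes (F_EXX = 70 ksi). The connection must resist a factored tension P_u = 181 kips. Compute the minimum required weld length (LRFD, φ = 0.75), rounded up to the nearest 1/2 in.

L = 11 in

Throat t_e = 0.707 × 0.75 = 0.5302 in.
φr_n = 0.75 × 0.6 × 70 × 0.5302 = 16.7 kips/in.
L_req = P_u / φr_n = 181 / 16.7 = 10.84 in total.
Round up → use L = 11 in.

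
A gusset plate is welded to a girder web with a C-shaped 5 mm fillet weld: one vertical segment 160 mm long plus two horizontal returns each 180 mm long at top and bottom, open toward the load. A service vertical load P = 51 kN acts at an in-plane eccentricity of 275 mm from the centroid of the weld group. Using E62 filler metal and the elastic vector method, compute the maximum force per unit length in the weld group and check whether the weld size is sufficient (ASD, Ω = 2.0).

E62XX → F_EXX = 620 MPa.
Total weld length L_w = 520 mm. Treat welds as unit-width lines.
Centroid: x̄ = 2×180×90 / 520 = 62.31 mm from the vertical weld.
Polar moment about centroid: J = I_x + I_y = [160³/12 + 2×180×80²] + [160×62.31² + 2(180³/12 + 180×27.69²)] = 4515000 mm³.
Direct shear f_v = P/L_w = 51×10³ / 520 = 98.08 N/mm (vertical).
Torsion M = P·e = 51×10³ × 275 = 14025000 N·mm.
Critical point at (x, y) = (117.7, 80) from centroid. f_tx = M·y/J = 248.5 N/mm; f_ty = M·x/J = 365.6 N/mm.
Resultant f_max = √[f_tx² + (f_v + f_ty)²] = √[248.5² + (98.08 + 365.6)²] = 526.1 N/mm.
Capacity per unit length: r_n/Ω = (1/2.0) × 0.6 × 620 × (0.707 × 5) = 657.5 N/mm.
526.1 ≤ 657.5 → adequate.

f_max ≈ 526 N/mm; adequate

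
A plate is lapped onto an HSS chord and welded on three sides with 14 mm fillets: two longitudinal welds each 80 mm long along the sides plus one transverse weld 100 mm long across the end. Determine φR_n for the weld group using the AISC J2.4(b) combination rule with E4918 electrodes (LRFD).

E49XX → F_EXX = 490 MPa.
t_e = 0.707 × 14 = 9.898 mm.
R_nwl = 0.6 × 490 × 9.898 × 160 × 10⁻³ = 465.6 kN (longitudinal, 2 welds).
R_nwt = 0.6 × 490 × 9.898 × 100 × 10⁻³ = 291 kN (transverse, base value).
(i) R_nwl + R_nwt = 756.6 kN; (ii) 0.85 R_nwl + 1.5 R_nwt = 832.3 kN.
R_n = max = 832.3 kN [governs: (ii)]; φR_n = 624.2 kN.

φR_n ≈ 624 kN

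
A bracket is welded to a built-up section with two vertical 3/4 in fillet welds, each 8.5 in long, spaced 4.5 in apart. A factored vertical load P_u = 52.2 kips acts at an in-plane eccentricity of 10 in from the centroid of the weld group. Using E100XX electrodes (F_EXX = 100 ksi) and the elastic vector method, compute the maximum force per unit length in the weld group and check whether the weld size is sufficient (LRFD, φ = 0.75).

f_max ≈ 15 kip/in; adequate

Total weld length L_w = 17 in. Treat welds as unit-width lines.
Polar moment about centroid: J = 2[d³/12 + d(b/2)²] = 2[8.5³/12 + 8.5×2.25²] = 188.4 in³.
Direct shear f_v = P/L_w = 52.2 / 17 = 3.071 kip/in (vertical).
Torsion M = P·e = 52.2 × 10 = 522 kip·in.
Critical point at (x, y) = (2.25, 4.25) from centroid. f_tx = M·y/J = 11.77 kip/in; f_ty = M·x/J = 6.234 kip/in.
Resultant f_max = √[f_tx² + (f_v + f_ty)²] = √[11.77² + (3.071 + 6.234)²] = 15.01 kip/in.
Capacity per unit length: φr_n = 0.75 × 0.6 × 100 × (0.707 × 0.75) = 23.86 kip/in.
15.01 ≤ 23.86 → adequate.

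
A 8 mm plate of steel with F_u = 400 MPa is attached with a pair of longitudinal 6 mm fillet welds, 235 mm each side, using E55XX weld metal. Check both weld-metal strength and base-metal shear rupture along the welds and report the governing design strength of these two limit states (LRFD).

E55XX → F_EXX = 550 MPa.
t_e = 0.707 × 6 = 4.242 mm; L = 470 mm.
Weld metal: φR_n = 0.75 × 0.6 × 550 × 4.242 × 470 × 10⁻³ = 493.5 kN.
Base metal (shear rupture): φR_n = 0.75 × 0.6 × 400 × 8 × 470 × 10⁻³ = 676.8 kN.
Governing: weld metal.

φR_n ≈ 493 kN (weld metal governs)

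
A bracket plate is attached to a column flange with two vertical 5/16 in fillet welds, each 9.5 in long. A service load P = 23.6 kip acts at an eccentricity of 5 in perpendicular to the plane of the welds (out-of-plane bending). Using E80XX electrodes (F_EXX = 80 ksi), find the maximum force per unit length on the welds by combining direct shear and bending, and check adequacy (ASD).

L_w = 2 × 9.5 = 19 in; section modulus (unit throat) S = 2 × L²/6 = 30.08 in².
Direct shear f_v = P/L_w = 23.6/19 = 1.242 kip/in.
Moment M = P × e = 23.6 × 5 = 118 kip·in; bending f_b = M/S = 3.922 kip/in.
f_max = √(f_v² + f_b²) = √(1.242² + 3.922²) = 4.114 kip/in.
r_n/Ω = (1/2.0) × 0.6 × 80 × (0.707 × 0.3125) = 5.302 kip/in → adequate.

f_max ≈ 4.11 kip/in; adequate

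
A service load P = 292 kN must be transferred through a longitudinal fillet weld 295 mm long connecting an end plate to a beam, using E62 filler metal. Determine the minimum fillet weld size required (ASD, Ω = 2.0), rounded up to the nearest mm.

w = 8 mm

E62XX → F_EXX = 620 MPa.
Total weld length L = 295 mm.
Required throat t_e = P × Ω / (0.6 F_EXX × L) = 292 × 2.0 / (0.6 × 620 × 295 × 10⁻³) = 5.322 mm.
Required leg w = t_e / 0.707 = 7.527 mm → use 8 mm.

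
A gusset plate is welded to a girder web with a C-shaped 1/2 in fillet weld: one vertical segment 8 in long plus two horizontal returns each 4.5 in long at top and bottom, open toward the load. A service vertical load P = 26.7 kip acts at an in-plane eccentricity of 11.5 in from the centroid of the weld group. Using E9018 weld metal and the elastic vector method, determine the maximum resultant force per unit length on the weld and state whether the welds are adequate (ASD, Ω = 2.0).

f_max ≈ 8.23 kip/in; adequate

E90XX → F_EXX = 90 ksi.
Total weld length L_w = 17 in. Treat welds as unit-width lines.
Centroid: x̄ = 2×4.5×2.25 / 17 = 1.191 in from the vertical weld.
Polar moment about centroid: J = I_x + I_y = [8³/12 + 2×4.5×4²] + [8×1.191² + 2(4.5³/12 + 4.5×1.059²)] = 223.3 in³.
Direct shear f_v = P/L_w = 26.7 / 17 = 1.571 kip/in (vertical).
Torsion M = P·e = 26.7 × 11.5 = 307.05 kip·in.
Critical point at (x, y) = (3.309, 4) from centroid. f_tx = M·y/J = 5.5 kip/in; f_ty = M·x/J = 4.55 kip/in.
Resultant f_max = √[f_tx² + (f_v + f_ty)²] = √[5.5² + (1.571 + 4.55)²] = 8.229 kip/in.
Capacity per unit length: r_n/Ω = (1/2.0) × 0.6 × 90 × (0.707 × 0.5) = 9.544 kip/in.
8.229 ≤ 9.544 → adequate.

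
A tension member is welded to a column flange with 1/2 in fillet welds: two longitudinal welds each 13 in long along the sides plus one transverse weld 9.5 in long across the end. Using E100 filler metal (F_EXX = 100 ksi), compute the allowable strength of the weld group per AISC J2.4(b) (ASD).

R_n/Ω ≈ 385 kips

t_e = 0.707 × 0.5 = 0.3535 in.
R_nwl = 0.6 × 100 × 0.3535 × 26 = 551.5 kips (longitudinal, 2 welds).
R_nwt = 0.6 × 100 × 0.3535 × 9.5 = 201.5 kips (transverse, base value).
(i) R_nwl + R_nwt = 753 kips; (ii) 0.85 R_nwl + 1.5 R_nwt = 771 kips.
R_n = max = 771 kips [governs: (ii)]; R_n/Ω = 385.5 kips.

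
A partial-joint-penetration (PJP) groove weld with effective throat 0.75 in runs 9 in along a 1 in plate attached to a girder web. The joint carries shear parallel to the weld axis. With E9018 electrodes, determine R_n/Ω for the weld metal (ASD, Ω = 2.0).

R_n/Ω ≈ 182 kips

E90XX → F_EXX = 90 ksi.
Effective throat (given) t_e = 0.75 in.
A_we = 0.75 × 9 = 6.75 in².
F_nw = 0.6 F_EXX = 54 ksi.
R_n/Ω = (54 × 6.75) / 2.0 = 182.2 kips.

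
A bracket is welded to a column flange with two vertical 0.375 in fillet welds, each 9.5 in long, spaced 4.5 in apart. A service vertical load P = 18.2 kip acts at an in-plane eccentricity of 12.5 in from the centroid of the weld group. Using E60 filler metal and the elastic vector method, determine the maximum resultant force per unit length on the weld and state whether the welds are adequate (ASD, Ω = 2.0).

f_max ≈ 5.48 kip/in; NOT adequate

E60XX → F_EXX = 60 ksi.
Total weld length L_w = 19 in. Treat welds as unit-width lines.
Polar moment about centroid: J = 2[d³/12 + d(b/2)²] = 2[9.5³/12 + 9.5×2.25²] = 239.1 in³.
Direct shear f_v = P/L_w = 18.2 / 19 = 0.9579 kip/in (vertical).
Torsion M = P·e = 18.2 × 12.5 = 227.5 kip·in.
Critical point at (x, y) = (2.25, 4.75) from centroid. f_tx = M·y/J = 4.52 kip/in; f_ty = M·x/J = 2.141 kip/in.
Resultant f_max = √[f_tx² + (f_v + f_ty)²] = √[4.52² + (0.9579 + 2.141)²] = 5.48 kip/in.
Capacity per unit length: r_n/Ω = (1/2.0) × 0.6 × 60 × (0.707 × 0.375) = 4.772 kip/in.
5.48 > 4.772 → NOT adequate.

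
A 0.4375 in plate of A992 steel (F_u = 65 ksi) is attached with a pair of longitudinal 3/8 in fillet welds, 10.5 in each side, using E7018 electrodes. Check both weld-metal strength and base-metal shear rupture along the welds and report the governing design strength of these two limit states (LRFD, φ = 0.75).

E70XX → F_EXX = 70 ksi.
t_e = 0.707 × 0.375 = 0.2651 in; L = 21 in.
Weld metal: φR_n = 0.75 × 0.6 × 70 × 0.2651 × 21 = 175.4 kips.
Base metal (shear rupture): φR_n = 0.75 × 0.6 × 65 × 0.4375 × 21 = 268.7 kips.
Governing: weld metal.

φR_n ≈ 175 kips (weld metal governs)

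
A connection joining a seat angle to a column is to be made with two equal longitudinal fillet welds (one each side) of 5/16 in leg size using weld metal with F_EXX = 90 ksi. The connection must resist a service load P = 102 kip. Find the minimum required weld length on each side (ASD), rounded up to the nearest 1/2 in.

Throat t_e = 0.707 × 0.3125 = 0.2209 in.
r_n/Ω = (0.6 × 90 × 0.2209) / 2.0 = 5.965 kip/in.
L_req = P / (r_n/Ω) = 102 / 5.965 = 17.1 in total.
Per side: 17.1 / 2 = 8.549 in.
Round up → use L = 9 in on each side.

L = 9 in on each side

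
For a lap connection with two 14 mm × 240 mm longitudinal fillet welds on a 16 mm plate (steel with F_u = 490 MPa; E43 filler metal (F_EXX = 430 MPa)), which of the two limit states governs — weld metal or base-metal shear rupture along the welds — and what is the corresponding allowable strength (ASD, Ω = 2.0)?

R_n/Ω ≈ 613 kN (weld metal governs)

t_e = 0.707 × 14 = 9.898 mm; L = 480 mm.
Weld metal: R_n/Ω = (1/2.0) × 0.6 × 430 × 9.898 × 480 × 10⁻³ = 612.9 kN.
Base metal (shear rupture): R_n/Ω = (1/2.0) × 0.6 × 490 × 16 × 480 × 10⁻³ = 1129 kN.
Governing: weld metal.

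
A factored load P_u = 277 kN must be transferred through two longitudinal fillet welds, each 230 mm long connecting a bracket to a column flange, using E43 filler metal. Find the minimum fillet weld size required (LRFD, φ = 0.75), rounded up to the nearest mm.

E43XX → F_EXX = 430 MPa.
Total weld length L = 460 mm.
Required throat t_e = P_u / (φ × 0.6 F_EXX × L) = 277 / (0.75 × 0.6 × 430 × 460 × 10⁻³) = 3.112 mm.
Required leg w = t_e / 0.707 = 4.402 mm → use 5 mm.

w = 5 mm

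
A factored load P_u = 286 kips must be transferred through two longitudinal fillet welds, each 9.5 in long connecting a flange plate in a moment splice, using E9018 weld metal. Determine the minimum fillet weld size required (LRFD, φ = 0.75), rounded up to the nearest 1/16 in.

w = 9/16 in

E90XX → F_EXX = 90 ksi.
Total weld length L = 19 in.
Required throat t_e = P_u / (φ × 0.6 F_EXX × L) = 286 / (0.75 × 0.6 × 90 × 19) = 0.3717 in.
Required leg w = t_e / 0.707 = 0.5257 in → use 9/16 in.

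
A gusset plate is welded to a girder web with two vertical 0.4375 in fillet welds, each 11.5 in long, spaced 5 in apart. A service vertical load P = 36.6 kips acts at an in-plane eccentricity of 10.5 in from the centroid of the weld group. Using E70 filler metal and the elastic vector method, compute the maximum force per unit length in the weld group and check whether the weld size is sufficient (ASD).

f_max ≈ 6.86 kip/in; NOT adequate

E70XX → F_EXX = 70 ksi.
Total weld length L_w = 23 in. Treat welds as unit-width lines.
Polar moment about centroid: J = 2[d³/12 + d(b/2)²] = 2[11.5³/12 + 11.5×2.5²] = 397.2 in³.
Direct shear f_v = P/L_w = 36.6 / 23 = 1.591 kip/in (vertical).
Torsion M = P·e = 36.6 × 10.5 = 384.3 kip·in.
Critical point at (x, y) = (2.5, 5.75) from centroid. f_tx = M·y/J = 5.563 kip/in; f_ty = M·x/J = 2.419 kip/in.
Resultant f_max = √[f_tx² + (f_v + f_ty)²] = √[5.563² + (1.591 + 2.419)²] = 6.857 kip/in.
Capacity per unit length: r_n/Ω = (1/2.0) × 0.6 × 70 × (0.707 × 0.4375) = 6.496 kip/in.
6.857 > 6.496 → NOT adequate.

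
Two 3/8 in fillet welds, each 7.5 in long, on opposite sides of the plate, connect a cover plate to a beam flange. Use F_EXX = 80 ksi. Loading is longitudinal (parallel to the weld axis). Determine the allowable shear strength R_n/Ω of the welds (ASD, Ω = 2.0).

R_n/Ω ≈ 95.4 kips

Effective throat t_e = 0.707 × 0.375 = 0.2651 in.
Total length L = 15 in; A_we = 0.2651 × 15 = 3.977 in².
F_nw = 0.6 F_EXX = 0.6 × 80 = 48 ksi.
R_n = 48 × 3.977 = 190.9 kips; R_n/Ω = 190.9/2.0 = 95.45 kips.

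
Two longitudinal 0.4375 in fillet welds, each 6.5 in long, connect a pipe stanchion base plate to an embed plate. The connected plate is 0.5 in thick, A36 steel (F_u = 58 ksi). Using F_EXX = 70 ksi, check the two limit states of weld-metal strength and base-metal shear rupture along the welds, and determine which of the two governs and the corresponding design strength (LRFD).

t_e = 0.707 × 0.4375 = 0.3093 in; L = 13 in.
Weld metal: φR_n = 0.75 × 0.6 × 70 × 0.3093 × 13 = 126.7 kip.
Base metal (shear rupture): φR_n = 0.75 × 0.6 × 58 × 0.5 × 13 = 169.6 kip.
Governing: weld metal.

φR_n ≈ 127 kip (weld metal governs)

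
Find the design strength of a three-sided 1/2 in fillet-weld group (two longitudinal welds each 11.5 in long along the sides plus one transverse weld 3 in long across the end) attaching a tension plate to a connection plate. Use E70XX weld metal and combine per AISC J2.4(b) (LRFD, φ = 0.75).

φR_n ≈ 290 kip

E70XX → F_EXX = 70 ksi.
t_e = 0.707 × 0.5 = 0.3535 in.
R_nwl = 0.6 × 70 × 0.3535 × 23 = 341.5 kip (longitudinal, 2 welds).
R_nwt = 0.6 × 70 × 0.3535 × 3 = 44.54 kip (transverse, base value).
(i) R_nwl + R_nwt = 386 kip; (ii) 0.85 R_nwl + 1.5 R_nwt = 357.1 kip.
R_n = max = 386 kip [governs: (i)]; φR_n = 289.5 kip.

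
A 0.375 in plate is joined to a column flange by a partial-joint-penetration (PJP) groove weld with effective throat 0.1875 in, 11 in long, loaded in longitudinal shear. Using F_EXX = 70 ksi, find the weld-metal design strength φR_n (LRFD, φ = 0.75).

φR_n ≈ 65 kips

Effective throat (given) t_e = 0.1875 in.
A_we = 0.1875 × 11 = 2.062 in².
F_nw = 0.6 F_EXX = 42 ksi.
φR_n = 0.75 × 42 × 2.062 = 64.97 kips.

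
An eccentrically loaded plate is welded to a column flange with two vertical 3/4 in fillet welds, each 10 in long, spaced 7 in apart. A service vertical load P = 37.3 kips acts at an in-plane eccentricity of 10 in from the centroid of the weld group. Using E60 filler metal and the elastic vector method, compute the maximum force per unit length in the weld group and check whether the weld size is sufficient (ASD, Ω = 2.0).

E60XX → F_EXX = 60 ksi.
Total weld length L_w = 20 in. Treat welds as unit-width lines.
Polar moment about centroid: J = 2[d³/12 + d(b/2)²] = 2[10³/12 + 10×3.5²] = 411.7 in³.
Direct shear f_v = P/L_w = 37.3 / 20 = 1.865 kip/in (vertical).
Torsion M = P·e = 37.3 × 10 = 373 kip·in.
Critical point at (x, y) = (3.5, 5) from centroid. f_tx = M·y/J = 4.53 kip/in; f_ty = M·x/J = 3.171 kip/in.
Resultant f_max = √[f_tx² + (f_v + f_ty)²] = √[4.53² + (1.865 + 3.171)²] = 6.774 kip/in.
Capacity per unit length: r_n/Ω = (1/2.0) × 0.6 × 60 × (0.707 × 0.75) = 9.544 kip/in.
6.774 ≤ 9.544 → adequate.

f_max ≈ 6.77 kip/in; adequate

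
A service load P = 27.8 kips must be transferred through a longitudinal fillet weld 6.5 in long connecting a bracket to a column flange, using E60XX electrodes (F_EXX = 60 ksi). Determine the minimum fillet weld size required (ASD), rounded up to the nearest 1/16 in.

Total weld length L = 6.5 in.
Required throat t_e = P × Ω / (0.6 F_EXX × L) = 27.8 × 2.0 / (0.6 × 60 × 6.5) = 0.2376 in.
Required leg w = t_e / 0.707 = 0.3361 in → use 3/8 in.

w = 3/8 in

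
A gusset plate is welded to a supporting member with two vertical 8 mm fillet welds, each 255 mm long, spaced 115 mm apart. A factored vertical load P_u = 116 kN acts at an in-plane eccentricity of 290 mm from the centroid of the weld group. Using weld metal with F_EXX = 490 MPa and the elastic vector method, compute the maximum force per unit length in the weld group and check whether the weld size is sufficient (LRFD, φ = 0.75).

Total weld length L_w = 510 mm. Treat welds as unit-width lines.
Polar moment about centroid: J = 2[d³/12 + d(b/2)²] = 2[255³/12 + 255×57.5²] = 4450000 mm³.
Direct shear f_v = P/L_w = 116×10³ / 510 = 227.5 N/mm (vertical).
Torsion M = P·e = 116×10³ × 290 = 33640000 N·mm.
Critical point at (x, y) = (57.5, 127.5) from centroid. f_tx = M·y/J = 963.9 N/mm; f_ty = M·x/J = 434.7 N/mm.
Resultant f_max = √[f_tx² + (f_v + f_ty)²] = √[963.9² + (227.5 + 434.7)²] = 1169 N/mm.
Capacity per unit length: φr_n = 0.75 × 0.6 × 490 × (0.707 × 8) = 1247 N/mm.
1169 ≤ 1247 → adequate.

f_max ≈ 1170 N/mm; adequate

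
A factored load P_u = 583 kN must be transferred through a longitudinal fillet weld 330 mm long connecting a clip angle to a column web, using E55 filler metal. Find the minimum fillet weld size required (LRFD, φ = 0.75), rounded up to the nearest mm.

w = 11 mm

E55XX → F_EXX = 550 MPa.
Total weld length L = 330 mm.
Required throat t_e = P_u / (φ × 0.6 F_EXX × L) = 583 / (0.75 × 0.6 × 550 × 330 × 10⁻³) = 7.138 mm.
Required leg w = t_e / 0.707 = 10.1 mm → use 11 mm.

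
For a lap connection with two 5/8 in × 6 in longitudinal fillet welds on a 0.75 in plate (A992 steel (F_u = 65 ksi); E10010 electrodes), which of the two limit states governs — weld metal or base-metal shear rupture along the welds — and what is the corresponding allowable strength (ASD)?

E100XX → F_EXX = 100 ksi.
t_e = 0.707 × 0.625 = 0.4419 in; L = 12 in.
Weld metal: R_n/Ω = (1/2.0) × 0.6 × 100 × 0.4419 × 12 = 159.1 kip.
Base metal (shear rupture): R_n/Ω = (1/2.0) × 0.6 × 65 × 0.75 × 12 = 175.5 kip.
Governing: weld metal.

R_n/Ω ≈ 159 kip (weld metal governs)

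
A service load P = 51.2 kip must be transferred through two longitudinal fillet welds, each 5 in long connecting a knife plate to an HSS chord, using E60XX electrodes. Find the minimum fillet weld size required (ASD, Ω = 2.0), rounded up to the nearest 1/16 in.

E60XX → F_EXX = 60 ksi.
Total weld length L = 10 in.
Required throat t_e = P × Ω / (0.6 F_EXX × L) = 51.2 × 2.0 / (0.6 × 60 × 10) = 0.2844 in.
Required leg w = t_e / 0.707 = 0.4023 in → use 7/16 in.

w = 7/16 in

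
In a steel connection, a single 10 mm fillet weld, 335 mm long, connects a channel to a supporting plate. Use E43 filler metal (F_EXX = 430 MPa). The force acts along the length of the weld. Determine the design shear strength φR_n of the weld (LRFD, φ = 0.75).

Effective throat t_e = 0.707 × 10 = 7.07 mm.
Total length L = 335 mm; A_we = 7.07 × 335 = 2368 mm².
F_nw = 0.6 F_EXX = 0.6 × 430 = 258 MPa.
φR_n = 0.75 × 258 × 2368 × 10⁻³ = 458.3 kN.

φR_n ≈ 458 kN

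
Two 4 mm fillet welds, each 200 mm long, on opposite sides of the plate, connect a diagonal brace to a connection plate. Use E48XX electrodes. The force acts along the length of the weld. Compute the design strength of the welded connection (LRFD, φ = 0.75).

φR_n ≈ 244 kN

E48XX → F_EXX = 480 MPa.
Effective throat t_e = 0.707 × 4 = 2.828 mm.
Total length L = 400 mm; A_we = 2.828 × 400 = 1131 mm².
F_nw = 0.6 F_EXX = 0.6 × 480 = 288 MPa.
φR_n = 0.75 × 288 × 1131 × 10⁻³ = 244.3 kN.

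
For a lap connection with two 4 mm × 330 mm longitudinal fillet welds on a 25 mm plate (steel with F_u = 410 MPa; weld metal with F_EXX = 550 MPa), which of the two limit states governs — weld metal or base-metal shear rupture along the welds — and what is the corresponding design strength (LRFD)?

t_e = 0.707 × 4 = 2.828 mm; L = 660 mm.
Weld metal: φR_n = 0.75 × 0.6 × 550 × 2.828 × 660 × 10⁻³ = 462 kN.
Base metal (shear rupture): φR_n = 0.75 × 0.6 × 410 × 25 × 660 × 10⁻³ = 3044 kN.
Governing: weld metal.

φR_n ≈ 462 kN (weld metal governs)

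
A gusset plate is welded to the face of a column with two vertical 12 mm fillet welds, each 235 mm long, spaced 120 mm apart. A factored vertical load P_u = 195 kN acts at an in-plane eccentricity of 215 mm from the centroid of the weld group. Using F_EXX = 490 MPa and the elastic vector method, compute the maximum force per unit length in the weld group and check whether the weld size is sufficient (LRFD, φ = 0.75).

Total weld length L_w = 470 mm. Treat welds as unit-width lines.
Polar moment about centroid: J = 2[d³/12 + d(b/2)²] = 2[235³/12 + 235×60²] = 3855000 mm³.
Direct shear f_v = P/L_w = 195×10³ / 470 = 414.9 N/mm (vertical).
Torsion M = P·e = 195×10³ × 215 = 41925000 N·mm.
Critical point at (x, y) = (60, 117.5) from centroid. f_tx = M·y/J = 1278 N/mm; f_ty = M·x/J = 652.5 N/mm.
Resultant f_max = √[f_tx² + (f_v + f_ty)²] = √[1278² + (414.9 + 652.5)²] = 1665 N/mm.
Capacity per unit length: φr_n = 0.75 × 0.6 × 490 × (0.707 × 12) = 1871 N/mm.
1665 ≤ 1871 → adequate.

f_max ≈ 1670 N/mm; adequate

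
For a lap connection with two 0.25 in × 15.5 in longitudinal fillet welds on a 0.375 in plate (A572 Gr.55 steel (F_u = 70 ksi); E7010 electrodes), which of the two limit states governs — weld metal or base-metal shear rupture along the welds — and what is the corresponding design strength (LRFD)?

E70XX → F_EXX = 70 ksi.
t_e = 0.707 × 0.25 = 0.1767 in; L = 31 in.
Weld metal: φR_n = 0.75 × 0.6 × 70 × 0.1767 × 31 = 172.6 kips.
Base metal (shear rupture): φR_n = 0.75 × 0.6 × 70 × 0.375 × 31 = 366.2 kips.
Governing: weld metal.

φR_n ≈ 173 kips (weld metal governs)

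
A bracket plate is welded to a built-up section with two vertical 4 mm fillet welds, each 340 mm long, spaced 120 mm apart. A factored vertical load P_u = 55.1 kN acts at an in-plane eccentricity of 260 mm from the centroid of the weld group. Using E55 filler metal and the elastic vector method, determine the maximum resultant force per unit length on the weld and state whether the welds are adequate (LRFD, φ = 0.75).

E55XX → F_EXX = 550 MPa.
Total weld length L_w = 680 mm. Treat welds as unit-width lines.
Polar moment about centroid: J = 2[d³/12 + d(b/2)²] = 2[340³/12 + 340×60²] = 8999000 mm³.
Direct shear f_v = P/L_w = 55.1×10³ / 680 = 81.03 N/mm (vertical).
Torsion M = P·e = 55.1×10³ × 260 = 14326000 N·mm.
Critical point at (x, y) = (60, 170) from centroid. f_tx = M·y/J = 270.6 N/mm; f_ty = M·x/J = 95.52 N/mm.
Resultant f_max = √[f_tx² + (f_v + f_ty)²] = √[270.6² + (81.03 + 95.52)²] = 323.1 N/mm.
Capacity per unit length: φr_n = 0.75 × 0.6 × 550 × (0.707 × 4) = 699.9 N/mm.
323.1 ≤ 699.9 → adequate.

f_max ≈ 323 N/mm; adequate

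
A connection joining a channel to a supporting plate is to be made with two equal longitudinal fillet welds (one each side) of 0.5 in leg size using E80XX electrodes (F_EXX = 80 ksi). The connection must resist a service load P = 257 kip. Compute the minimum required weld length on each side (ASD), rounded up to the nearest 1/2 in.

L = 15.5 in on each side

Throat t_e = 0.707 × 0.5 = 0.3535 in.
r_n/Ω = (0.6 × 80 × 0.3535) / 2.0 = 8.484 kip/in.
L_req = P / (r_n/Ω) = 257 / 8.484 = 30.29 in total.
Per side: 30.29 / 2 = 15.15 in.
Round up → use L = 15.5 in on each side.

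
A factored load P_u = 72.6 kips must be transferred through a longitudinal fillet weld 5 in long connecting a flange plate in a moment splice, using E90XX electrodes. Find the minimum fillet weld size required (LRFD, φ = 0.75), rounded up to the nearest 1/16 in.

E90XX → F_EXX = 90 ksi.
Total weld length L = 5 in.
Required throat t_e = P_u / (φ × 0.6 F_EXX × L) = 72.6 / (0.75 × 0.6 × 90 × 5) = 0.3585 in.
Required leg w = t_e / 0.707 = 0.5071 in → use 9/16 in.

w = 9/16 in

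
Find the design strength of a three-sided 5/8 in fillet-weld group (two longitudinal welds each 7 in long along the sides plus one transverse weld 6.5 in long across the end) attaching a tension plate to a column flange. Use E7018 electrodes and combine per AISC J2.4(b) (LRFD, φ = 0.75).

φR_n ≈ 301 kip

E70XX → F_EXX = 70 ksi.
t_e = 0.707 × 0.625 = 0.4419 in.
R_nwl = 0.6 × 70 × 0.4419 × 14 = 259.8 kip (longitudinal, 2 welds).
R_nwt = 0.6 × 70 × 0.4419 × 6.5 = 120.6 kip (transverse, base value).
(i) R_nwl + R_nwt = 380.5 kip; (ii) 0.85 R_nwl + 1.5 R_nwt = 401.8 kip.
R_n = max = 401.8 kip [governs: (ii)]; φR_n = 301.3 kip.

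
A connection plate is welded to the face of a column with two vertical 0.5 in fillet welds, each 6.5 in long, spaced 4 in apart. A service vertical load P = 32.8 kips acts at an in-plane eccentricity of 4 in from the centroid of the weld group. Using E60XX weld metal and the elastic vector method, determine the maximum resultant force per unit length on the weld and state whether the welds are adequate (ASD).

f_max ≈ 6.79 kip/in; NOT adequate

E60XX → F_EXX = 60 ksi.
Total weld length L_w = 13 in. Treat welds as unit-width lines.
Polar moment about centroid: J = 2[d³/12 + d(b/2)²] = 2[6.5³/12 + 6.5×2²] = 97.77 in³.
Direct shear f_v = P/L_w = 32.8 / 13 = 2.523 kip/in (vertical).
Torsion M = P·e = 32.8 × 4 = 131.2 kip·in.
Critical point at (x, y) = (2, 3.25) from centroid. f_tx = M·y/J = 4.361 kip/in; f_ty = M·x/J = 2.684 kip/in.
Resultant f_max = √[f_tx² + (f_v + f_ty)²] = √[4.361² + (2.523 + 2.684)²] = 6.792 kip/in.
Capacity per unit length: r_n/Ω = (1/2.0) × 0.6 × 60 × (0.707 × 0.5) = 6.363 kip/in.
6.792 > 6.363 → NOT adequate.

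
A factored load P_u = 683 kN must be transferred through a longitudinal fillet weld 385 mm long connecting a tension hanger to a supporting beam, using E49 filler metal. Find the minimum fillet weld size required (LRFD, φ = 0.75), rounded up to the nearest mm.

w = 12 mm

E49XX → F_EXX = 490 MPa.
Total weld length L = 385 mm.
Required throat t_e = P_u / (φ × 0.6 F_EXX × L) = 683 / (0.75 × 0.6 × 490 × 385 × 10⁻³) = 8.045 mm.
Required leg w = t_e / 0.707 = 11.38 mm → use 12 mm.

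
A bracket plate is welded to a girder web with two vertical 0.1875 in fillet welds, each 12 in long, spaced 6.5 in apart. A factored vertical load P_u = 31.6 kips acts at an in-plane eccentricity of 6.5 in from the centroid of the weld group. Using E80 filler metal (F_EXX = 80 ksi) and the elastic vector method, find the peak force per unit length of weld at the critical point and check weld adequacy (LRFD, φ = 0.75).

Total weld length L_w = 24 in. Treat welds as unit-width lines.
Polar moment about centroid: J = 2[d³/12 + d(b/2)²] = 2[12³/12 + 12×3.25²] = 541.5 in³.
Direct shear f_v = P/L_w = 31.6 / 24 = 1.317 kip/in (vertical).
Torsion M = P·e = 31.6 × 6.5 = 205.4 kip·in.
Critical point at (x, y) = (3.25, 6) from centroid. f_tx = M·y/J = 2.276 kip/in; f_ty = M·x/J = 1.233 kip/in.
Resultant f_max = √[f_tx² + (f_v + f_ty)²] = √[2.276² + (1.317 + 1.233)²] = 3.418 kip/in.
Capacity per unit length: φr_n = 0.75 × 0.6 × 80 × (0.707 × 0.1875) = 4.772 kip/in.
3.418 ≤ 4.772 → adequate.

f_max ≈ 3.42 kip/in; adequate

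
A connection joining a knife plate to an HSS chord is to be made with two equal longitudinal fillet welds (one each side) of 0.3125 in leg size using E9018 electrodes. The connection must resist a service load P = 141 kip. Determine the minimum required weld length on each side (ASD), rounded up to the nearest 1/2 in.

L = 12 in on each side

E90XX → F_EXX = 90 ksi.
Throat t_e = 0.707 × 0.3125 = 0.2209 in.
r_n/Ω = (0.6 × 90 × 0.2209) / 2.0 = 5.965 kip/in.
L_req = P / (r_n/Ω) = 141 / 5.965 = 23.64 in total.
Per side: 23.64 / 2 = 11.82 in.
Round up → use L = 12 in on each side.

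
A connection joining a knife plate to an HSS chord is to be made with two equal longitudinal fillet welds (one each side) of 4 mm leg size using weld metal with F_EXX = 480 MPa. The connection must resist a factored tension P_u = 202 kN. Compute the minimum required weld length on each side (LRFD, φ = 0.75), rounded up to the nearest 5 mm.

L = 170 mm on each side

Throat t_e = 0.707 × 4 = 2.828 mm.
φr_n = 0.75 × 0.6 × 480 × 2.828 × 10⁻³ = 0.6108 kN/mm.
L_req = P_u / φr_n = 202 / 0.6108 = 330.7 mm total.
Per side: 330.7 / 2 = 165.3 mm.
Round up → use L = 170 mm on each side.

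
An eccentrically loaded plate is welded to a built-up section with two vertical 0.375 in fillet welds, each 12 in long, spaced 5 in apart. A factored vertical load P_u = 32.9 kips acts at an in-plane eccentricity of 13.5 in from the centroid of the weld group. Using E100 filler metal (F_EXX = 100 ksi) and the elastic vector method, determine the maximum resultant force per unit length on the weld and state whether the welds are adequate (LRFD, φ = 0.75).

Total weld length L_w = 24 in. Treat welds as unit-width lines.
Polar moment about centroid: J = 2[d³/12 + d(b/2)²] = 2[12³/12 + 12×2.5²] = 438 in³.
Direct shear f_v = P/L_w = 32.9 / 24 = 1.371 kip/in (vertical).
Torsion M = P·e = 32.9 × 13.5 = 444.15 kip·in.
Critical point at (x, y) = (2.5, 6) from centroid. f_tx = M·y/J = 6.084 kip/in; f_ty = M·x/J = 2.535 kip/in.
Resultant f_max = √[f_tx² + (f_v + f_ty)²] = √[6.084² + (1.371 + 2.535)²] = 7.23 kip/in.
Capacity per unit length: φr_n = 0.75 × 0.6 × 100 × (0.707 × 0.375) = 11.93 kip/in.
7.23 ≤ 11.93 → adequate.

f_max ≈ 7.23 kip/in; adequate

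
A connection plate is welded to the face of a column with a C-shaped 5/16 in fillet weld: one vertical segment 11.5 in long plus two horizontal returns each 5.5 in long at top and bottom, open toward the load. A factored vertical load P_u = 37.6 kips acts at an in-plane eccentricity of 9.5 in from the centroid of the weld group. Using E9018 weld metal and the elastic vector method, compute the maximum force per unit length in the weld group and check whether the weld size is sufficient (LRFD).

f_max ≈ 5.66 kip/in; adequate

E90XX → F_EXX = 90 ksi.
Total weld length L_w = 22.5 in. Treat welds as unit-width lines.
Centroid: x̄ = 2×5.5×2.75 / 22.5 = 1.344 in from the vertical weld.
Polar moment about centroid: J = I_x + I_y = [11.5³/12 + 2×5.5×5.75²] + [11.5×1.344² + 2(5.5³/12 + 5.5×1.406²)] = 560.7 in³.
Direct shear f_v = P/L_w = 37.6 / 22.5 = 1.671 kip/in (vertical).
Torsion M = P·e = 37.6 × 9.5 = 357.2 kip·in.
Critical point at (x, y) = (4.156, 5.75) from centroid. f_tx = M·y/J = 3.663 kip/in; f_ty = M·x/J = 2.647 kip/in.
Resultant f_max = √[f_tx² + (f_v + f_ty)²] = √[3.663² + (1.671 + 2.647)²] = 5.663 kip/in.
Capacity per unit length: φr_n = 0.75 × 0.6 × 90 × (0.707 × 0.3125) = 8.948 kip/in.
5.663 ≤ 8.948 → adequate.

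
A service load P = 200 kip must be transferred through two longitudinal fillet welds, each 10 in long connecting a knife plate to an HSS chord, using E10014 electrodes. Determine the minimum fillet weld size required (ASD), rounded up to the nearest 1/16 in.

w = 1/2 in

E100XX → F_EXX = 100 ksi.
Total weld length L = 20 in.
Required throat t_e = P × Ω / (0.6 F_EXX × L) = 200 × 2.0 / (0.6 × 100 × 20) = 0.3333 in.
Required leg w = t_e / 0.707 = 0.4715 in → use 1/2 in.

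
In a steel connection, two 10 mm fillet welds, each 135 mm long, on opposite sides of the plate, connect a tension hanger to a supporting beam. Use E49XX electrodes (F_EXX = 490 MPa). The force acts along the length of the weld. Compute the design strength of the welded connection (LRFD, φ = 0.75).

φR_n ≈ 421 kN

Effective throat t_e = 0.707 × 10 = 7.07 mm.
Total length L = 270 mm; A_we = 7.07 × 270 = 1909 mm².
F_nw = 0.6 F_EXX = 0.6 × 490 = 294 MPa.
φR_n = 0.75 × 294 × 1909 × 10⁻³ = 420.9 kN.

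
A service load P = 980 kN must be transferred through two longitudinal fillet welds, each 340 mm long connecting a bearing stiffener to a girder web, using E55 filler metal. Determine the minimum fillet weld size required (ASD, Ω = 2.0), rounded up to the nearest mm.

w = 13 mm

E55XX → F_EXX = 550 MPa.
Total weld length L = 680 mm.
Required throat t_e = P × Ω / (0.6 F_EXX × L) = 980 × 2.0 / (0.6 × 550 × 680 × 10⁻³) = 8.734 mm.
Required leg w = t_e / 0.707 = 12.35 mm → use 13 mm.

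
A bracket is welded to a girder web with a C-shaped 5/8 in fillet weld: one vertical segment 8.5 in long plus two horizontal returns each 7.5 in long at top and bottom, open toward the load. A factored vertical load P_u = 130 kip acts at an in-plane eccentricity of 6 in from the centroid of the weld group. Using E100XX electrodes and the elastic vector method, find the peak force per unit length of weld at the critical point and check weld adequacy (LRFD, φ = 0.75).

f_max ≈ 15.7 kip/in; adequate

E100XX → F_EXX = 100 ksi.
Total weld length L_w = 23.5 in. Treat welds as unit-width lines.
Centroid: x̄ = 2×7.5×3.75 / 23.5 = 2.394 in from the vertical weld.
Polar moment about centroid: J = I_x + I_y = [8.5³/12 + 2×7.5×4.25²] + [8.5×2.394² + 2(7.5³/12 + 7.5×1.356²)] = 468.7 in³.
Direct shear f_v = P/L_w = 130 / 23.5 = 5.532 kip/in (vertical).
Torsion M = P·e = 130 × 6 = 780 kip·in.
Critical point at (x, y) = (5.106, 4.25) from centroid. f_tx = M·y/J = 7.072 kip/in; f_ty = M·x/J = 8.497 kip/in.
Resultant f_max = √[f_tx² + (f_v + f_ty)²] = √[7.072² + (5.532 + 8.497)²] = 15.71 kip/in.
Capacity per unit length: φr_n = 0.75 × 0.6 × 100 × (0.707 × 0.625) = 19.88 kip/in.
15.71 ≤ 19.88 → adequate.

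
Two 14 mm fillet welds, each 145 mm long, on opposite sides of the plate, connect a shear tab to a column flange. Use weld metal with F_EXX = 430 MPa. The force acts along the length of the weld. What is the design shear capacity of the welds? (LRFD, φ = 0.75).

Effective throat t_e = 0.707 × 14 = 9.898 mm.
Total length L = 290 mm; A_we = 9.898 × 290 = 2870 mm².
F_nw = 0.6 F_EXX = 0.6 × 430 = 258 MPa.
φR_n = 0.75 × 258 × 2870 × 10⁻³ = 555.4 kN.

φR_n ≈ 555 kN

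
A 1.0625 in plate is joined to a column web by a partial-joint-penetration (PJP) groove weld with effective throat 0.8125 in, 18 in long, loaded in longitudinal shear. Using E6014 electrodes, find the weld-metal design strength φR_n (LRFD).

E60XX → F_EXX = 60 ksi.
Effective throat (given) t_e = 0.8125 in.
A_we = 0.8125 × 18 = 14.62 in².
F_nw = 0.6 F_EXX = 36 ksi.
φR_n = 0.75 × 36 × 14.62 = 394.9 kip.

φR_n ≈ 395 kip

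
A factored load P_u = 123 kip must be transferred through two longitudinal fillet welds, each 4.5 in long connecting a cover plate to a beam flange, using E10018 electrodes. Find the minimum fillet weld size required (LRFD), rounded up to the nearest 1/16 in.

w = 7/16 in

E100XX → F_EXX = 100 ksi.
Total weld length L = 9 in.
Required throat t_e = P_u / (φ × 0.6 F_EXX × L) = 123 / (0.75 × 0.6 × 100 × 9) = 0.3037 in.
Required leg w = t_e / 0.707 = 0.4296 in → use 7/16 in.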